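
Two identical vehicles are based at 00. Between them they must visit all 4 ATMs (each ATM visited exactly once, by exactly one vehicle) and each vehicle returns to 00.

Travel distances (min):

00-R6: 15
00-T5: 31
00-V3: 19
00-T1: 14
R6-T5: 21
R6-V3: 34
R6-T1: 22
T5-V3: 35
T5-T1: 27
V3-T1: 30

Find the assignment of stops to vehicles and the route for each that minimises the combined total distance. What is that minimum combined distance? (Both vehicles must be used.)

Minimum combined distance: 115 min.

There are 2^3 − 1 = 7 ways to divide the 4 stops into two non-empty groups. For each, the best each vehicle can do is its own shortest tour through its group:
  {R6} + {T5, V3, T1}: 30 + 95 = 125
  {T5} + {R6, V3, T1}: 62 + 86 = 148
  {R6, T5} + {V3, T1}: 67 + 63 = 130
  {V3} + {R6, T5, T1}: 38 + 77 = 115
  {R6, V3} + {T5, T1}: 68 + 72 = 140
  {T5, V3} + {R6, T1}: 85 + 51 = 136
  … (7 splits in total)
Best: vehicle 1 00 → V3 → 00 = 38; vehicle 2 00 → R6 → T5 → T1 → 00 = 77; combined 115.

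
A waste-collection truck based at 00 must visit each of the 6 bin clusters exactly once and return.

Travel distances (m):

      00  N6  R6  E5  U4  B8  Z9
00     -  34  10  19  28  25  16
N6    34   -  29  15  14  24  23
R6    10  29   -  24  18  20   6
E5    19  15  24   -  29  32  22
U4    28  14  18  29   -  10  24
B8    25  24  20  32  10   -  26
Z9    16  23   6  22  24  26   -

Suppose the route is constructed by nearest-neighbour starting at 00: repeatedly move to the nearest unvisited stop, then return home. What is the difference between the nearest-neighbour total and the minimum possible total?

Excess over optimum: 2 m.

From 00: R6=10, Z9=16, E5=19, B8=25, U4=28, N6=34 → choose R6 (10).
From R6: Z9=6, U4=18, B8=20, E5=24, N6=29 → choose Z9 (6).
From Z9: E5=22, N6=23, U4=24, B8=26 → choose E5 (22).
From E5: N6=15, U4=29, B8=32 → choose N6 (15).
From N6: U4=14, B8=24 → choose U4 (14).
From U4: B8=10 → choose B8 (10).
NN route 00 → R6 → Z9 → E5 → N6 → U4 → B8 → 00 costs 102.
Optimal: 00 → R6 → Z9 → B8 → U4 → N6 → E5 → 00 costs 100 (by enumerating all 360 distinct tours).
Excess = 102 − 100 = 2.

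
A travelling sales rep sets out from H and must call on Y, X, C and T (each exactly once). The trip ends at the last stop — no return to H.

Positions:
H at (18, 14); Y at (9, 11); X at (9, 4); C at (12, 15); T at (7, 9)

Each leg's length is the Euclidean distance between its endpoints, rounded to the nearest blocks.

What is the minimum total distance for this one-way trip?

There are 4! = 24 possible orderings.
H→Y→X→C→T: 9+7+11+8 = 35
H→Y→X→T→C: 9+7+5+8 = 29
H→Y→C→X→T: 9+5+11+5 = 30
H→Y→C→T→X: 9+5+8+5 = 27
H→Y→T→X→C: 9+3+5+11 = 28
H→Y→T→C→X: 9+3+8+11 = 31
H→X→Y→C→T: 13+7+5+8 = 33
H→X→Y→T→C: 13+7+3+8 = 31
H→X→C→Y→T: 13+11+5+3 = 32
H→X→C→T→Y: 13+11+8+3 = 35
H→X→T→Y→C: 13+5+3+5 = 26
H→X→T→C→Y: 13+5+8+5 = 31
H→C→Y→X→T: 6+5+7+5 = 23
H→C→Y→T→X: 6+5+3+5 = 19
… (10 more)
The minimum is 19.
One shortest path: H → C → Y → T → X.

19 blocks — the minimum one-way total.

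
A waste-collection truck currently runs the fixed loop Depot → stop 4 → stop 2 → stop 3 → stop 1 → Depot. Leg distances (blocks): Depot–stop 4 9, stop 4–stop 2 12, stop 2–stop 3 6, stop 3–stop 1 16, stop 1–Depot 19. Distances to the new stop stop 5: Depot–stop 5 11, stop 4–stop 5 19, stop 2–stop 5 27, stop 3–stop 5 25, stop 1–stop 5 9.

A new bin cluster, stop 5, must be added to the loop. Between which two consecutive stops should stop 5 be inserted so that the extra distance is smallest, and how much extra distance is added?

Adding 1 blocks by placing stop 5 on the stop 1–Depot leg.

Insertion cost between consecutive stops i–j is d(i,stop 5) + d(stop 5,j) − d(i,j):
  between Depot and stop 4: 11 + 19 − 9 = 21
  between stop 4 and stop 2: 19 + 27 − 12 = 34
  between stop 2 and stop 3: 27 + 25 − 6 = 46
  between stop 3 and stop 1: 25 + 9 − 16 = 18
  between stop 1 and Depot: 9 + 11 − 19 = 1
Cheapest insertion is between stop 1 and Depot, adding 1.
New total = 62 + 1 = 63.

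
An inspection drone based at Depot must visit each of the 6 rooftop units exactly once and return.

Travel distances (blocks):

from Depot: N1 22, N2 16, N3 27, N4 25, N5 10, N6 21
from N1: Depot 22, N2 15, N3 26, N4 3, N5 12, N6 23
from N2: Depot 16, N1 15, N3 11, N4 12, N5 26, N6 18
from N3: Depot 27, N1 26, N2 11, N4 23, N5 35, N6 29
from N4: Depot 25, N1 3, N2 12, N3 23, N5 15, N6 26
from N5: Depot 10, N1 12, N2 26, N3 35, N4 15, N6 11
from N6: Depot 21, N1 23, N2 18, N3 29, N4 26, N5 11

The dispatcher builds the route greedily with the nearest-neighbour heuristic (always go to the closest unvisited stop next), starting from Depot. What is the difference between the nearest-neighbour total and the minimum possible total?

From Depot: N5=10, N2=16, N6=21, N1=22, N4=25, N3=27 → choose N5 (10).
From N5: N6=11, N1=12, N4=15, N2=26, N3=35 → choose N6 (11).
From N6: N2=18, N1=23, N4=26, N3=29 → choose N2 (18).
From N2: N3=11, N4=12, N1=15 → choose N3 (11).
From N3: N4=23, N1=26 → choose N4 (23).
From N4: N1=3 → choose N1 (3).
NN route Depot → N5 → N6 → N2 → N3 → N4 → N1 → Depot costs 98.
Optimal: Depot → N2 → N3 → N4 → N1 → N5 → N6 → Depot costs 97 (by enumerating all 360 distinct tours).
Excess = 98 − 97 = 1.

1 blocks longer than the optimal tour.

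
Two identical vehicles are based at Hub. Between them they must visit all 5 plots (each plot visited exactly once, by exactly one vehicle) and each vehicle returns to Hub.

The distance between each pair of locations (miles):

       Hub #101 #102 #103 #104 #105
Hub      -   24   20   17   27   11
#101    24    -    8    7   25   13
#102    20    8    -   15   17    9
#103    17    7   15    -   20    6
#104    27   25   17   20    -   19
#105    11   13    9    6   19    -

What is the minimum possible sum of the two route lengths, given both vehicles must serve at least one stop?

Minimum combined distance: 98 miles.

Check every non-empty split of the stops between the two vehicles; for each half take its own optimal tour:
  {#101} + {#102, #103, #104, #105}: 48 + 74 = 122
  {#102} + {#101, #103, #104, #105}: 40 + 76 = 116
  {#101, #102} + {#103, #104, #105}: 52 + 64 = 116
  {#103} + {#101, #102, #104, #105}: 34 + 76 = 110
  {#101, #103} + {#102, #104, #105}: 48 + 64 = 112
  {#102, #103} + {#101, #104, #105}: 52 + 76 = 128
  … (15 splits in total)
  {#101, #102, #103, #104} + {#105}: 76 + 22 = 98  ← best
Best: vehicle 1 Hub → #103 → #101 → #102 → #104 → Hub = 76; vehicle 2 Hub → #105 → Hub = 22; combined 98.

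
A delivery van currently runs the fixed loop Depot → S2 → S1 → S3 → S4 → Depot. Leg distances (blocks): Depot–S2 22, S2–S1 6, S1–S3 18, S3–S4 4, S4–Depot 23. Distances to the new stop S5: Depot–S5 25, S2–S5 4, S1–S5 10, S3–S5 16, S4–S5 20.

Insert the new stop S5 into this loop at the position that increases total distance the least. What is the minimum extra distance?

Insertion cost between consecutive stops i–j is d(i,S5) + d(S5,j) − d(i,j):
  between Depot and S2: 25 + 4 − 22 = 7
  between S2 and S1: 4 + 10 − 6 = 8
  between S1 and S3: 10 + 16 − 18 = 8
  between S3 and S4: 16 + 20 − 4 = 32
  between S4 and Depot: 20 + 25 − 23 = 22
Cheapest insertion is between Depot and S2, adding 7.
New total = 73 + 7 = 80.

Minimum extra distance: 7 blocks, inserting S5 between Depot and S2.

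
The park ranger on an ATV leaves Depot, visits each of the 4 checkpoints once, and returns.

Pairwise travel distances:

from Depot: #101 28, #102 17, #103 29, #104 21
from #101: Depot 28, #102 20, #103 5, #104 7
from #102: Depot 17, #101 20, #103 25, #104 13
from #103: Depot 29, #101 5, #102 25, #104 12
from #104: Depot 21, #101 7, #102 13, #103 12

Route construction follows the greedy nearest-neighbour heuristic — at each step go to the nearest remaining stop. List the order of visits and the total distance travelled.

Nearest-neighbour total = 71; route Depot → #102 → #104 → #101 → #103 → Depot.

At Depot the remaining stops are #102 17, #104 21, #101 28, #103 29; go to #102.
At #102 the remaining stops are #104 13, #101 20, #103 25; go to #104.
At #104 the remaining stops are #101 7, #103 12; go to #101.
At #101 the remaining stops are #103 5; go to #103.
Return #103→Depot: 29.
Total = 17 + 13 + 7 + 5 + 29 = 71.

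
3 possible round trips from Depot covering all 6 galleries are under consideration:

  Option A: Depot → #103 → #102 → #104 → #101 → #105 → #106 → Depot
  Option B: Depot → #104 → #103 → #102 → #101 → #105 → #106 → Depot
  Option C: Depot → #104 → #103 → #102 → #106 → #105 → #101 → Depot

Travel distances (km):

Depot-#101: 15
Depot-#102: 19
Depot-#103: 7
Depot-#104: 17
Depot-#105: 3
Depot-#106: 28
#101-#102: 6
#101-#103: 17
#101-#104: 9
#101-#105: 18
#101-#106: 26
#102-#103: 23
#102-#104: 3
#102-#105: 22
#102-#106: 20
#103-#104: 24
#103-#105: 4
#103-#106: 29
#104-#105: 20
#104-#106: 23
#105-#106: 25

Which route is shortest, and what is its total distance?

Option A: 7 + 23 + 3 + 9 + 18 + 25 + 28 = 113
Option B: 17 + 24 + 23 + 6 + 18 + 25 + 28 = 141
Option C: 17 + 24 + 23 + 20 + 25 + 18 + 15 = 142

Shortest is Option A, total 113 km.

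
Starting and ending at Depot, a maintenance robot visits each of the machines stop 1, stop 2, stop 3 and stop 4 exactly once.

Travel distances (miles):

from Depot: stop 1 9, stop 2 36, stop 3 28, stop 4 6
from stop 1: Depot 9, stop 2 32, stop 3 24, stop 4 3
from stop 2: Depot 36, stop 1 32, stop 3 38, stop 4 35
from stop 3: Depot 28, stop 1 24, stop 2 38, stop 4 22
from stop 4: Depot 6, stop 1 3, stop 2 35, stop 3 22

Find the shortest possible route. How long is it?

Shortest round trip = 107 miles.

With 4 stops there are 4!/2 = 12 distinct round trips (a route and its reverse cost the same).
Depot → stop 1 → stop 2 → stop 3 → stop 4 → Depot: 9+32+38+22+6 = 107
Depot → stop 1 → stop 2 → stop 4 → stop 3 → Depot: 9+32+35+22+28 = 126
Depot → stop 1 → stop 3 → stop 2 → stop 4 → Depot: 9+24+38+35+6 = 112
Depot → stop 1 → stop 3 → stop 4 → stop 2 → Depot: 9+24+22+35+36 = 126
Depot → stop 1 → stop 4 → stop 2 → stop 3 → Depot: 9+3+35+38+28 = 113
Depot → stop 1 → stop 4 → stop 3 → stop 2 → Depot: 9+3+22+38+36 = 108
Depot → stop 2 → stop 1 → stop 3 → stop 4 → Depot: 36+32+24+22+6 = 120
Depot → stop 2 → stop 1 → stop 4 → stop 3 → Depot: 36+32+3+22+28 = 121
Depot → stop 2 → stop 3 → stop 1 → stop 4 → Depot: 36+38+24+3+6 = 107
Depot → stop 2 → stop 4 → stop 1 → stop 3 → Depot: 36+35+3+24+28 = 126
Depot → stop 3 → stop 1 → stop 2 → stop 4 → Depot: 28+24+32+35+6 = 125
Depot → stop 3 → stop 2 → stop 1 → stop 4 → Depot: 28+38+32+3+6 = 107
The minimum is 107.
One optimal route: Depot → stop 1 → stop 2 → stop 3 → stop 4 → Depot (or its reverse).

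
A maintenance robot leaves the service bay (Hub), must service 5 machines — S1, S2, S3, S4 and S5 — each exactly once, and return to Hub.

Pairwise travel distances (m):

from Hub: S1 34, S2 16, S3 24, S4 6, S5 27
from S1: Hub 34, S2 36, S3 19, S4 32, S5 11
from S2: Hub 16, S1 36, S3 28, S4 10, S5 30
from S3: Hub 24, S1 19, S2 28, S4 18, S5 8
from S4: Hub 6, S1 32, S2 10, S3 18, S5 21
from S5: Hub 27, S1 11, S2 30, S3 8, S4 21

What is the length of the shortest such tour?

With 5 stops there are 5!/2 = 60 distinct round trips (a route and its reverse cost the same).
Hub-S1-S2-S3-S4-S5-Hub: 34+36+28+18+21+27 = 164
Hub-S1-S2-S3-S5-S4-Hub: 34+36+28+8+21+6 = 133
Hub-S1-S2-S4-S3-S5-Hub: 34+36+10+18+8+27 = 133
Hub-S1-S2-S4-S5-S3-Hub: 34+36+10+21+8+24 = 133
Hub-S1-S2-S5-S3-S4-Hub: 34+36+30+8+18+6 = 132
Hub-S1-S2-S5-S4-S3-Hub: 34+36+30+21+18+24 = 163
Hub-S1-S3-S2-S4-S5-Hub: 34+19+28+10+21+27 = 139
Hub-S1-S3-S2-S5-S4-Hub: 34+19+28+30+21+6 = 138
Hub-S1-S3-S4-S2-S5-Hub: 34+19+18+10+30+27 = 138
Hub-S1-S3-S4-S5-S2-Hub: 34+19+18+21+30+16 = 138
Hub-S1-S3-S5-S2-S4-Hub: 34+19+8+30+10+6 = 107
Hub-S1-S3-S5-S4-S2-Hub: 34+19+8+21+10+16 = 108
Hub-S1-S4-S2-S3-S5-Hub: 34+32+10+28+8+27 = 139
Hub-S1-S4-S2-S5-S3-Hub: 34+32+10+30+8+24 = 138
… (46 more)
Hub-S2-S1-S5-S3-S4-Hub: 16+36+11+8+18+6 = 95  ← best
The minimum is 95.
One optimal route: Hub → S2 → S1 → S5 → S3 → S4 → Hub (or its reverse).

95 m — the shortest possible round trip.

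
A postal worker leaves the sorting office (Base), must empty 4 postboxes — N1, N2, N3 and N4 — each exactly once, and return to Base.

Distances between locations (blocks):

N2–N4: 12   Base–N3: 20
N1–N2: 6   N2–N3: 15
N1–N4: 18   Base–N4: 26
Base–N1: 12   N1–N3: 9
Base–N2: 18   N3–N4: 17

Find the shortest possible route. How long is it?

Shortest round trip = 67 blocks.

With 4 stops there are 4!/2 = 12 distinct round trips (a route and its reverse cost the same).
Base→N1→N2→N3→N4→Base: 12+6+15+17+26 = 76
Base→N1→N2→N4→N3→Base: 12+6+12+17+20 = 67
Base→N1→N3→N2→N4→Base: 12+9+15+12+26 = 74
Base→N1→N3→N4→N2→Base: 12+9+17+12+18 = 68
Base→N1→N4→N2→N3→Base: 12+18+12+15+20 = 77
Base→N1→N4→N3→N2→Base: 12+18+17+15+18 = 80
Base→N2→N1→N3→N4→Base: 18+6+9+17+26 = 76
Base→N2→N1→N4→N3→Base: 18+6+18+17+20 = 79
Base→N2→N3→N1→N4→Base: 18+15+9+18+26 = 86
Base→N2→N4→N1→N3→Base: 18+12+18+9+20 = 77
Base→N3→N1→N2→N4→Base: 20+9+6+12+26 = 73
Base→N3→N2→N1→N4→Base: 20+15+6+18+26 = 85
The minimum is 67.
One optimal route: Base → N1 → N2 → N4 → N3 → Base (or its reverse).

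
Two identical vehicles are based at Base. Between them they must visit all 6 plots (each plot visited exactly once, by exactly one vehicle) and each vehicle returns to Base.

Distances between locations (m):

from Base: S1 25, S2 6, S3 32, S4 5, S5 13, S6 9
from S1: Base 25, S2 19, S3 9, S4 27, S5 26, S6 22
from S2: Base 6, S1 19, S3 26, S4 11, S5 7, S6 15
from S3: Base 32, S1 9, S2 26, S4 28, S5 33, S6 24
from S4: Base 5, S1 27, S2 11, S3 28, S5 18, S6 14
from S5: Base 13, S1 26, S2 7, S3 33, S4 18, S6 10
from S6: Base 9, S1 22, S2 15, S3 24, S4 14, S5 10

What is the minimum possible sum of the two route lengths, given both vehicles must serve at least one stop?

Check every non-empty split of the stops between the two vehicles; for each half take its own optimal tour:
  {S1} + {S2, S3, S4, S5, S6}: 50 + 80 = 130
  {S2} + {S1, S3, S4, S5, S6}: 12 + 87 = 99
  {S1, S2} + {S3, S4, S5, S6}: 50 + 80 = 130
  {S3} + {S1, S2, S4, S5, S6}: 64 + 77 = 141
  {S1, S3} + {S2, S4, S5, S6}: 66 + 42 = 108
  {S2, S3} + {S1, S4, S5, S6}: 64 + 77 = 141
  … (31 splits in total)
  {S4} + {S1, S2, S3, S5, S6}: 10 + 81 = 91  ← best
Best: vehicle 1 Base → S4 → Base = 10; vehicle 2 Base → S1 → S3 → S6 → S5 → S2 → Base = 81; combined 91.

91 m — the smallest possible combined total.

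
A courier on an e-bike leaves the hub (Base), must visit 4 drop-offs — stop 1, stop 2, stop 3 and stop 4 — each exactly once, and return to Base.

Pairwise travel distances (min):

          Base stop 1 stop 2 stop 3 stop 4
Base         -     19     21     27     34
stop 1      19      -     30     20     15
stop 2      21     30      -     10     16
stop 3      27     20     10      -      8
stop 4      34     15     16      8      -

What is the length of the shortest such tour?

There are 12 distinct closed tours to check (reversals are equivalent).
Base→stop 1→stop 2→stop 3→stop 4→Base: 19+30+10+8+34 = 101
Base→stop 1→stop 2→stop 4→stop 3→Base: 19+30+16+8+27 = 100
Base→stop 1→stop 3→stop 2→stop 4→Base: 19+20+10+16+34 = 99
Base→stop 1→stop 3→stop 4→stop 2→Base: 19+20+8+16+21 = 84
Base→stop 1→stop 4→stop 2→stop 3→Base: 19+15+16+10+27 = 87
Base→stop 1→stop 4→stop 3→stop 2→Base: 19+15+8+10+21 = 73
Base→stop 2→stop 1→stop 3→stop 4→Base: 21+30+20+8+34 = 113
Base→stop 2→stop 1→stop 4→stop 3→Base: 21+30+15+8+27 = 101
Base→stop 2→stop 3→stop 1→stop 4→Base: 21+10+20+15+34 = 100
Base→stop 2→stop 4→stop 1→stop 3→Base: 21+16+15+20+27 = 99
Base→stop 3→stop 1→stop 2→stop 4→Base: 27+20+30+16+34 = 127
Base→stop 3→stop 2→stop 1→stop 4→Base: 27+10+30+15+34 = 116
The minimum is 73.
One optimal route: Base → stop 1 → stop 4 → stop 3 → stop 2 → Base (or its reverse).

Minimum total distance: 73 min.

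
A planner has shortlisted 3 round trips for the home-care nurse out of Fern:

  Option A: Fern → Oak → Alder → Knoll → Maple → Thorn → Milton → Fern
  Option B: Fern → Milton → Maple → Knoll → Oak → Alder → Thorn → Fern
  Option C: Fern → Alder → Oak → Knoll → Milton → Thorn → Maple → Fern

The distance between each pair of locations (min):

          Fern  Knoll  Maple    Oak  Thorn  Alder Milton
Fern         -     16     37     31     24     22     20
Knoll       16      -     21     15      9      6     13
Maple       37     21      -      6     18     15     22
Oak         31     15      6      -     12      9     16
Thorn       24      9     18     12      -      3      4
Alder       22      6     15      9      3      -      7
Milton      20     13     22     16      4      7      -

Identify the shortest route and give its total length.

Option A: 31 + 9 + 6 + 21 + 18 + 4 + 20 = 109
Option B: 20 + 22 + 21 + 15 + 9 + 3 + 24 = 114
Option C: 22 + 9 + 15 + 13 + 4 + 18 + 37 = 118

109 min — Option A is the shortest.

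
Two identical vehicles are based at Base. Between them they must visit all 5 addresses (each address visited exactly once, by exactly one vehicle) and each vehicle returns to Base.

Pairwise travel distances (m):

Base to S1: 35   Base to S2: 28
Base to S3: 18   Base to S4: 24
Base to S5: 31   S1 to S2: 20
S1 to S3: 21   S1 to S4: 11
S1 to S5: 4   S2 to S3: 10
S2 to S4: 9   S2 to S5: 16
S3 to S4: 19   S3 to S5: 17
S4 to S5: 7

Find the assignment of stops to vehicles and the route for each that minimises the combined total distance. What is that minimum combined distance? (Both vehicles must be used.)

Try each way of splitting the stops between the two vehicles (each non-empty) and, for each split, find the best tour for each vehicle:
  {S1} + {S2, S3, S4, S5}: 70 + 75 = 145
  {S2} + {S1, S3, S4, S5}: 56 + 74 = 130
  {S1, S2} + {S3, S4, S5}: 83 + 66 = 149
  {S3} + {S1, S2, S4, S5}: 36 + 83 = 119
  {S1, S3} + {S2, S4, S5}: 74 + 75 = 149
  {S2, S3} + {S1, S4, S5}: 56 + 70 = 126
  … (15 splits in total)
Best: vehicle 1 Base → S3 → Base = 36; vehicle 2 Base → S1 → S5 → S4 → S2 → Base = 83; combined 119.

119 m — the smallest possible combined total.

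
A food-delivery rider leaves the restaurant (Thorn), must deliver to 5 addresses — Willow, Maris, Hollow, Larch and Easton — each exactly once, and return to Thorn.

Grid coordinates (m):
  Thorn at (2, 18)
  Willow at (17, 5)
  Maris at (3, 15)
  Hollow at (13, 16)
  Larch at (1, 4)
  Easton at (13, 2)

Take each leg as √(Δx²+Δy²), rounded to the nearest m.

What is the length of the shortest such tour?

Minimum total distance: 54 m.

With 5 stops there are 5!/2 = 60 distinct round trips (a route and its reverse cost the same).
Thorn - Willow - Maris - Hollow - Larch - Easton - Thorn: 20+17+10+17+12+19 = 95
Thorn - Willow - Maris - Hollow - Easton - Larch - Thorn: 20+17+10+14+12+14 = 87
Thorn - Willow - Maris - Larch - Hollow - Easton - Thorn: 20+17+11+17+14+19 = 98
Thorn - Willow - Maris - Larch - Easton - Hollow - Thorn: 20+17+11+12+14+11 = 85
Thorn - Willow - Maris - Easton - Hollow - Larch - Thorn: 20+17+16+14+17+14 = 98
Thorn - Willow - Maris - Easton - Larch - Hollow - Thorn: 20+17+16+12+17+11 = 93
Thorn - Willow - Hollow - Maris - Larch - Easton - Thorn: 20+12+10+11+12+19 = 84
Thorn - Willow - Hollow - Maris - Easton - Larch - Thorn: 20+12+10+16+12+14 = 84
Thorn - Willow - Hollow - Larch - Maris - Easton - Thorn: 20+12+17+11+16+19 = 95
Thorn - Willow - Hollow - Larch - Easton - Maris - Thorn: 20+12+17+12+16+3 = 80
Thorn - Willow - Hollow - Easton - Maris - Larch - Thorn: 20+12+14+16+11+14 = 87
Thorn - Willow - Hollow - Easton - Larch - Maris - Thorn: 20+12+14+12+11+3 = 72
Thorn - Willow - Larch - Maris - Hollow - Easton - Thorn: 20+16+11+10+14+19 = 90
Thorn - Willow - Larch - Maris - Easton - Hollow - Thorn: 20+16+11+16+14+11 = 88
… (46 more)
Thorn - Maris - Larch - Easton - Willow - Hollow - Thorn: 3+11+12+5+12+11 = 54  ← best
The minimum is 54.
One optimal route: Thorn → Maris → Larch → Easton → Willow → Hollow → Thorn (or its reverse).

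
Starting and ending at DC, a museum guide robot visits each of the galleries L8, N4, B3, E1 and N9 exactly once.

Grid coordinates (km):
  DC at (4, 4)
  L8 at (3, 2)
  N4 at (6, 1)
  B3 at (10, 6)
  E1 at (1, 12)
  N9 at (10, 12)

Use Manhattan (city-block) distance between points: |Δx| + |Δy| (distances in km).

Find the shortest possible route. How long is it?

Minimum total distance: 42 km.

There are 60 distinct closed tours to check (reversals are equivalent).
DC - L8 - N4 - B3 - E1 - N9 - DC: 3+4+9+15+9+14 = 54
DC - L8 - N4 - B3 - N9 - E1 - DC: 3+4+9+6+9+11 = 42
DC - L8 - N4 - E1 - B3 - N9 - DC: 3+4+16+15+6+14 = 58
DC - L8 - N4 - E1 - N9 - B3 - DC: 3+4+16+9+6+8 = 46
DC - L8 - N4 - N9 - B3 - E1 - DC: 3+4+15+6+15+11 = 54
DC - L8 - N4 - N9 - E1 - B3 - DC: 3+4+15+9+15+8 = 54
DC - L8 - B3 - N4 - E1 - N9 - DC: 3+11+9+16+9+14 = 62
DC - L8 - B3 - N4 - N9 - E1 - DC: 3+11+9+15+9+11 = 58
DC - L8 - B3 - E1 - N4 - N9 - DC: 3+11+15+16+15+14 = 74
DC - L8 - B3 - E1 - N9 - N4 - DC: 3+11+15+9+15+5 = 58
DC - L8 - B3 - N9 - N4 - E1 - DC: 3+11+6+15+16+11 = 62
DC - L8 - B3 - N9 - E1 - N4 - DC: 3+11+6+9+16+5 = 50
DC - L8 - E1 - N4 - B3 - N9 - DC: 3+12+16+9+6+14 = 60
DC - L8 - E1 - N4 - N9 - B3 - DC: 3+12+16+15+6+8 = 60
… (46 more)
The minimum is 42.
One optimal route: DC → L8 → N4 → B3 → N9 → E1 → DC (or its reverse).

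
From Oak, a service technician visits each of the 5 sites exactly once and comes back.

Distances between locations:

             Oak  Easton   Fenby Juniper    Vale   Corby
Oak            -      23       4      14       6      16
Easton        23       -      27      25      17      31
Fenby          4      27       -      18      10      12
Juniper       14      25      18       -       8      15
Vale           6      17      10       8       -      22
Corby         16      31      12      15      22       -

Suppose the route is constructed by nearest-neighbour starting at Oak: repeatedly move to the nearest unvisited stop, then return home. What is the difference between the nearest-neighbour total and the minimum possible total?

From Oak: Fenby=4, Vale=6, Juniper=14, Corby=16, Easton=23 → choose Fenby (4).
From Fenby: Vale=10, Corby=12, Juniper=18, Easton=27 → choose Vale (10).
From Vale: Juniper=8, Easton=17, Corby=22 → choose Juniper (8).
From Juniper: Corby=15, Easton=25 → choose Corby (15).
From Corby: Easton=31 → choose Easton (31).
NN route Oak → Fenby → Vale → Juniper → Corby → Easton → Oak costs 91.
Optimal: Oak → Easton → Vale → Juniper → Corby → Fenby → Oak costs 79 (by enumerating all 60 distinct tours).
Excess = 91 − 79 = 12.

Excess over optimum: 12.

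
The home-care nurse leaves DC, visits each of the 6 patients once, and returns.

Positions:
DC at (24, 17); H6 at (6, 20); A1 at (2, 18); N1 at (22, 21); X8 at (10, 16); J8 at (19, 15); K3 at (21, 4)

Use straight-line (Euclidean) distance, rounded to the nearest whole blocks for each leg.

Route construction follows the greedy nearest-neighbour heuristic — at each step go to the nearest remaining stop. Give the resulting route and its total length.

At DC the remaining stops are N1 4, J8 5, K3 13, X8 14, H6 18, A1 22; go to N1.
At N1 the remaining stops are J8 7, X8 13, H6 16, K3 17, A1 20; go to J8.
At J8 the remaining stops are X8 9, K3 11, H6 14, A1 17; go to X8.
At X8 the remaining stops are H6 6, A1 8, K3 16; go to H6.
At H6 the remaining stops are A1 4, K3 22; go to A1.
At A1 the remaining stops are K3 24; go to K3.
Return K3→DC: 13.
Total = 4 + 7 + 9 + 6 + 4 + 24 + 13 = 67.

Total distance 67 blocks via the nearest-neighbour route DC → N1 → J8 → X8 → H6 → A1 → K3 → DC.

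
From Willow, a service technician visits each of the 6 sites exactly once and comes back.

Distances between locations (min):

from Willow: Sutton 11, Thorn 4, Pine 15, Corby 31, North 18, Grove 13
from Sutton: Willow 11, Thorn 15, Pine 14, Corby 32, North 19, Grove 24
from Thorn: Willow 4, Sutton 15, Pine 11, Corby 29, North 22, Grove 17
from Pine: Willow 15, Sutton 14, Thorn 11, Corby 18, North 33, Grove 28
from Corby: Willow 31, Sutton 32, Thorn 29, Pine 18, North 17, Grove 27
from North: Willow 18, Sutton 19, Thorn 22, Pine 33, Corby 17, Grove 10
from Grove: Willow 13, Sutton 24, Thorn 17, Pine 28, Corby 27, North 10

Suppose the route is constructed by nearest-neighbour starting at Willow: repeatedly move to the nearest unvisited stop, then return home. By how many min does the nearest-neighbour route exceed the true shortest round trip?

Willow: Thorn=4, Sutton=11, Grove=13, Pine=15, North=18, Corby=31 ⇒ Thorn
Thorn: Pine=11, Sutton=15, Grove=17, North=22, Corby=29 ⇒ Pine
Pine: Sutton=14, Corby=18, Grove=28, North=33 ⇒ Sutton
Sutton: North=19, Grove=24, Corby=32 ⇒ North
North: Grove=10, Corby=17 ⇒ Grove
Grove: Corby=27 ⇒ Corby
NN route Willow → Thorn → Pine → Sutton → North → Grove → Corby → Willow costs 116.
Optimal: Willow → Sutton → Pine → Corby → North → Grove → Thorn → Willow costs 91 (by enumerating all 360 distinct tours).
Excess = 116 − 91 = 25.

25 min longer than the optimal tour.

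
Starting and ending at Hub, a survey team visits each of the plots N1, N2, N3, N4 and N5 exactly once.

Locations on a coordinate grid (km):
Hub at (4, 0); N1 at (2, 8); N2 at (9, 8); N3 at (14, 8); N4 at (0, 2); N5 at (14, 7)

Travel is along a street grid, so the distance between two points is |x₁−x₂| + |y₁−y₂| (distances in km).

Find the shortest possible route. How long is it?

44 km — the shortest possible round trip.

Hub → N1 → N2 → N3 → N4 → N5 → Hub: 10+7+5+20+19+17 = 78
Hub → N1 → N2 → N3 → N5 → N4 → Hub: 10+7+5+1+19+6 = 48
Hub → N1 → N2 → N4 → N3 → N5 → Hub: 10+7+15+20+1+17 = 70
Hub → N1 → N2 → N4 → N5 → N3 → Hub: 10+7+15+19+1+18 = 70
Hub → N1 → N2 → N5 → N3 → N4 → Hub: 10+7+6+1+20+6 = 50
Hub → N1 → N2 → N5 → N4 → N3 → Hub: 10+7+6+19+20+18 = 80
Hub → N1 → N3 → N2 → N4 → N5 → Hub: 10+12+5+15+19+17 = 78
Hub → N1 → N3 → N2 → N5 → N4 → Hub: 10+12+5+6+19+6 = 58
Hub → N1 → N3 → N4 → N2 → N5 → Hub: 10+12+20+15+6+17 = 80
Hub → N1 → N3 → N4 → N5 → N2 → Hub: 10+12+20+19+6+13 = 80
Hub → N1 → N3 → N5 → N2 → N4 → Hub: 10+12+1+6+15+6 = 50
Hub → N1 → N3 → N5 → N4 → N2 → Hub: 10+12+1+19+15+13 = 70
Hub → N1 → N4 → N2 → N3 → N5 → Hub: 10+8+15+5+1+17 = 56
Hub → N1 → N4 → N2 → N5 → N3 → Hub: 10+8+15+6+1+18 = 58
… (46 more)
Hub → N4 → N1 → N2 → N3 → N5 → Hub: 6+8+7+5+1+17 = 44  ← best
The minimum is 44.
One optimal route: Hub → N4 → N1 → N2 → N3 → N5 → Hub (or its reverse).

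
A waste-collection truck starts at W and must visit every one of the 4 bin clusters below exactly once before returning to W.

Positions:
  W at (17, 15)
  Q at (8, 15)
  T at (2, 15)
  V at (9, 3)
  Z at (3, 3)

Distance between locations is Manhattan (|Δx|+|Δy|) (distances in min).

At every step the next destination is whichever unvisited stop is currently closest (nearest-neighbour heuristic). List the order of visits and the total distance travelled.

At W the remaining stops are Q 9, T 15, V 20, Z 26; go to Q.
At Q the remaining stops are T 6, V 13, Z 17; go to T.
At T the remaining stops are Z 13, V 19; go to Z.
At Z the remaining stops are V 6; go to V.
Return V→W: 20.
Total = 9 + 6 + 13 + 6 + 20 = 54.

Nearest-neighbour total = 54 min; route W → Q → T → Z → V → W.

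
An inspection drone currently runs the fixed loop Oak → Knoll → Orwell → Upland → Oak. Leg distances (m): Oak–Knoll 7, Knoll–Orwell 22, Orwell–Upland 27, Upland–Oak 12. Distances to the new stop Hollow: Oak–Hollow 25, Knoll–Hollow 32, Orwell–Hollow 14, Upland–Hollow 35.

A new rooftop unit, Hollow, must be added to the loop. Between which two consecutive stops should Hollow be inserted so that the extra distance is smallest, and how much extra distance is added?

Insertion cost between consecutive stops i–j is d(i,Hollow) + d(Hollow,j) − d(i,j):
  between Oak and Knoll: 25 + 32 − 7 = 50
  between Knoll and Orwell: 32 + 14 − 22 = 24
  between Orwell and Upland: 14 + 35 − 27 = 22
  between Upland and Oak: 35 + 25 − 12 = 48
Cheapest insertion is between Orwell and Upland, adding 22.
New total = 68 + 22 = 90.

+22 m — insert Hollow between Orwell and Upland.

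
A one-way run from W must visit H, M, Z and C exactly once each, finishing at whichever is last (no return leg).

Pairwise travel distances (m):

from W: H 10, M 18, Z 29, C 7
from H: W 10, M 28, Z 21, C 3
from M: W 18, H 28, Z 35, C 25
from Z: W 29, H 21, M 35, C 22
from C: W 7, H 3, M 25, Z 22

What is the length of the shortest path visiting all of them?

There are 4! = 24 possible orderings.
W→H→M→Z→C: 10+28+35+22 = 95
W→H→M→C→Z: 10+28+25+22 = 85
W→H→Z→M→C: 10+21+35+25 = 91
W→H→Z→C→M: 10+21+22+25 = 78
W→H→C→M→Z: 10+3+25+35 = 73
W→H→C→Z→M: 10+3+22+35 = 70
W→M→H→Z→C: 18+28+21+22 = 89
W→M→H→C→Z: 18+28+3+22 = 71
W→M→Z→H→C: 18+35+21+3 = 77
W→M→Z→C→H: 18+35+22+3 = 78
W→M→C→H→Z: 18+25+3+21 = 67
W→M→C→Z→H: 18+25+22+21 = 86
W→Z→H→M→C: 29+21+28+25 = 103
W→Z→H→C→M: 29+21+3+25 = 78
… (10 more)
W→C→H→Z→M: 7+3+21+35 = 66  ← best
The minimum is 66.
One shortest path: W → C → H → Z → M.

Shortest open route: 66 m.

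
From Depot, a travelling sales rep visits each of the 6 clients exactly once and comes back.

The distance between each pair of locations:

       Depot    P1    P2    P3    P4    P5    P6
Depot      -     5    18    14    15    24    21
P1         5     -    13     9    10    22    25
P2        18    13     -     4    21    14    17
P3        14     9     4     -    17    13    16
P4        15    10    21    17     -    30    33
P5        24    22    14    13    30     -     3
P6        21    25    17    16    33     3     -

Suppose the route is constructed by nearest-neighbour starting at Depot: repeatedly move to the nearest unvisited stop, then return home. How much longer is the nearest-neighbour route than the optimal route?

The nearest-neighbour route is 9 longer than optimal.

Depot: P1=5, P3=14, P4=15, P2=18, P6=21, P5=24 ⇒ P1
P1: P3=9, P4=10, P2=13, P5=22, P6=25 ⇒ P3
P3: P2=4, P5=13, P6=16, P4=17 ⇒ P2
P2: P5=14, P6=17, P4=21 ⇒ P5
P5: P6=3, P4=30 ⇒ P6
P6: P4=33 ⇒ P4
NN route Depot → P1 → P3 → P2 → P5 → P6 → P4 → Depot costs 83.
Optimal: Depot → P1 → P4 → P3 → P2 → P5 → P6 → Depot costs 74 (by enumerating all 360 distinct tours).
Excess = 83 − 74 = 9.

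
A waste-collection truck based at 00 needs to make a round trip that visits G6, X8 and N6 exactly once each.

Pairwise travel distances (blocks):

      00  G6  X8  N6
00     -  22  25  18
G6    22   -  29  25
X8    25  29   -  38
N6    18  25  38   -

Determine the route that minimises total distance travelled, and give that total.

97 blocks — the shortest possible round trip.

00 - G6 - X8 - N6 - 00: 22+29+38+18 = 107
00 - G6 - N6 - X8 - 00: 22+25+38+25 = 110
00 - X8 - G6 - N6 - 00: 25+29+25+18 = 97
The minimum is 97.
One optimal route: 00 → X8 → G6 → N6 → 00 (or its reverse).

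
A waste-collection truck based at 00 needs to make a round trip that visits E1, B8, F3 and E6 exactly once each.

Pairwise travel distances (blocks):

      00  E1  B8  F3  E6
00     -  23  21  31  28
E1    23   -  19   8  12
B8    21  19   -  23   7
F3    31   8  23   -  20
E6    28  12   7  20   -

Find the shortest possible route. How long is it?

79 blocks — the shortest possible round trip.

There are 12 distinct closed tours to check (reversals are equivalent).
00 → E1 → B8 → F3 → E6 → 00: 23+19+23+20+28 = 113
00 → E1 → B8 → E6 → F3 → 00: 23+19+7+20+31 = 100
00 → E1 → F3 → B8 → E6 → 00: 23+8+23+7+28 = 89
00 → E1 → F3 → E6 → B8 → 00: 23+8+20+7+21 = 79
00 → E1 → E6 → B8 → F3 → 00: 23+12+7+23+31 = 96
00 → E1 → E6 → F3 → B8 → 00: 23+12+20+23+21 = 99
00 → B8 → E1 → F3 → E6 → 00: 21+19+8+20+28 = 96
00 → B8 → E1 → E6 → F3 → 00: 21+19+12+20+31 = 103
00 → B8 → F3 → E1 → E6 → 00: 21+23+8+12+28 = 92
00 → B8 → E6 → E1 → F3 → 00: 21+7+12+8+31 = 79
00 → F3 → E1 → B8 → E6 → 00: 31+8+19+7+28 = 93
00 → F3 → B8 → E1 → E6 → 00: 31+23+19+12+28 = 113
The minimum is 79.
One optimal route: 00 → E1 → F3 → E6 → B8 → 00 (or its reverse).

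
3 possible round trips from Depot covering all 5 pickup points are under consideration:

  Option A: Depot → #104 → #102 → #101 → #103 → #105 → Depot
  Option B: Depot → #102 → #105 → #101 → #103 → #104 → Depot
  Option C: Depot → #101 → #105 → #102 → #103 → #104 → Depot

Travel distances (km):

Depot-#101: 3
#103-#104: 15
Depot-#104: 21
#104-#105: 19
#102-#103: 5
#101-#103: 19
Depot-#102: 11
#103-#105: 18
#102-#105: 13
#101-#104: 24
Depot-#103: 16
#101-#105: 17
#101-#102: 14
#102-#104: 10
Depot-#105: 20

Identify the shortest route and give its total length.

Option A: 21 + 10 + 14 + 19 + 18 + 20 = 102
Option B: 11 + 13 + 17 + 19 + 15 + 21 = 96
Option C: 3 + 17 + 13 + 5 + 15 + 21 = 74

74 km — Option C is the shortest.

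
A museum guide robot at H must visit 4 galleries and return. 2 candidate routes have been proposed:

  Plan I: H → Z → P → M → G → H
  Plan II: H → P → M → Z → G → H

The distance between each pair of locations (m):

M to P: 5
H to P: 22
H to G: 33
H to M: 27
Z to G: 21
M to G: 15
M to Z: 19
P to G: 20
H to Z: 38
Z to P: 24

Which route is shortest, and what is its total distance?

Plan I: 38 + 24 + 5 + 15 + 33 = 115
Plan II: 22 + 5 + 19 + 21 + 33 = 100

Shortest is Plan II, total 100 m.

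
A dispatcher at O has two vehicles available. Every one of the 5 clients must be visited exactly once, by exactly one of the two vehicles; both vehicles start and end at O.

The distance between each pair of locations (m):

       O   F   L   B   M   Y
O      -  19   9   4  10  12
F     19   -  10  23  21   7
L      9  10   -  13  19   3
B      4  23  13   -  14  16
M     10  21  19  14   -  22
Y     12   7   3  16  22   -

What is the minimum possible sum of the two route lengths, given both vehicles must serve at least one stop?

Check every non-empty split of the stops between the two vehicles; for each half take its own optimal tour:
  {F} + {L, B, M, Y}: 38 + 52 = 90
  {L} + {F, B, M, Y}: 18 + 58 = 76
  {F, L} + {B, M, Y}: 38 + 52 = 90
  {B} + {F, L, M, Y}: 8 + 50 = 58
  {F, B} + {L, M, Y}: 46 + 44 = 90
  {L, B} + {F, M, Y}: 26 + 50 = 76
  … (15 splits in total)
Best: vehicle 1 O → B → O = 8; vehicle 2 O → L → Y → F → M → O = 50; combined 58.

58 m — the smallest possible combined total.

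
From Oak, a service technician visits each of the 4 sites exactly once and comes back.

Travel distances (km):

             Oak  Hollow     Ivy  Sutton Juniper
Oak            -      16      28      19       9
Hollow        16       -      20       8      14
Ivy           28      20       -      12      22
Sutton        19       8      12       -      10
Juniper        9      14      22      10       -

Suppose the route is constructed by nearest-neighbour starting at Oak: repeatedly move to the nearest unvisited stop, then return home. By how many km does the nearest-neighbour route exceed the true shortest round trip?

8 km longer than the optimal tour.

Oak: Juniper=9, Hollow=16, Sutton=19, Ivy=28 ⇒ Juniper
Juniper: Sutton=10, Hollow=14, Ivy=22 ⇒ Sutton
Sutton: Hollow=8, Ivy=12 ⇒ Hollow
Hollow: Ivy=20 ⇒ Ivy
NN route Oak → Juniper → Sutton → Hollow → Ivy → Oak costs 75.
Optimal: Oak → Hollow → Ivy → Sutton → Juniper → Oak costs 67 (by enumerating all 12 distinct tours).
Excess = 75 − 67 = 8.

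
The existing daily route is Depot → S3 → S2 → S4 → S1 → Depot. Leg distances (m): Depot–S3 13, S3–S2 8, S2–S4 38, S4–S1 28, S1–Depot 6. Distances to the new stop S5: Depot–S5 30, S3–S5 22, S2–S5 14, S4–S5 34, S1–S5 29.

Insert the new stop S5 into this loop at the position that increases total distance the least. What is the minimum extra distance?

+10 m — insert S5 between S2 and S4.

Insertion cost between consecutive stops i–j is d(i,S5) + d(S5,j) − d(i,j):
  between Depot and S3: 30 + 22 − 13 = 39
  between S3 and S2: 22 + 14 − 8 = 28
  between S2 and S4: 14 + 34 − 38 = 10
  between S4 and S1: 34 + 29 − 28 = 35
  between S1 and Depot: 29 + 30 − 6 = 53
Cheapest insertion is between S2 and S4, adding 10.
New total = 93 + 10 = 103.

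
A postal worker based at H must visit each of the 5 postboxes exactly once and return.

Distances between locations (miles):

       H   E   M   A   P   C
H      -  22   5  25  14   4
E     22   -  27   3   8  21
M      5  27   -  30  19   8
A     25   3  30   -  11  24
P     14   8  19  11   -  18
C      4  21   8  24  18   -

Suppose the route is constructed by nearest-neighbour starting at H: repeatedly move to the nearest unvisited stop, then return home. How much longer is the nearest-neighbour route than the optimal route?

From H: C=4, M=5, P=14, E=22, A=25 → choose C (4).
From C: M=8, P=18, E=21, A=24 → choose M (8).
From M: P=19, E=27, A=30 → choose P (19).
From P: E=8, A=11 → choose E (8).
From E: A=3 → choose A (3).
NN route H → C → M → P → E → A → H costs 67.
Optimal: H → M → C → E → A → P → H costs 62 (by enumerating all 60 distinct tours).
Excess = 67 − 62 = 5.

The nearest-neighbour route is 5 miles longer than optimal.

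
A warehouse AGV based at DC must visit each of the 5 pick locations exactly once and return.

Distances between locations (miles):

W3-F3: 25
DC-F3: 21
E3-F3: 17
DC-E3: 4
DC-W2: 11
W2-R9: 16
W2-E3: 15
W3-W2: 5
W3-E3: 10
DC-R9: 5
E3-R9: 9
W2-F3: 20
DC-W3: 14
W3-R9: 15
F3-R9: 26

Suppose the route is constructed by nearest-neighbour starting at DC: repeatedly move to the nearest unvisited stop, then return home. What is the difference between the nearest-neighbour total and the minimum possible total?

From DC: E3=4, R9=5, W2=11, W3=14, F3=21 → choose E3 (4).
From E3: R9=9, W3=10, W2=15, F3=17 → choose R9 (9).
From R9: W3=15, W2=16, F3=26 → choose W3 (15).
From W3: W2=5, F3=25 → choose W2 (5).
From W2: F3=20 → choose F3 (20).
NN route DC → E3 → R9 → W3 → W2 → F3 → DC costs 74.
Optimal: DC → E3 → F3 → W2 → W3 → R9 → DC costs 66 (by enumerating all 60 distinct tours).
Excess = 74 − 66 = 8.

The nearest-neighbour route is 8 miles longer than optimal.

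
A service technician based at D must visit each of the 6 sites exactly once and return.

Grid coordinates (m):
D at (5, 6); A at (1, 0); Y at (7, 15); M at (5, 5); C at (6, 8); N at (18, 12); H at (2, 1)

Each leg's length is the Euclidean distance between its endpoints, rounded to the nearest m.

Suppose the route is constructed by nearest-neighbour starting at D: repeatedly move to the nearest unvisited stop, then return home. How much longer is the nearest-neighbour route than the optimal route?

From D: M=1, C=2, H=6, A=7, Y=9, N=14 → choose M (1).
From M: C=3, H=5, A=6, Y=10, N=15 → choose C (3).
From C: Y=7, H=8, A=9, N=13 → choose Y (7).
From Y: N=11, H=15, A=16 → choose N (11).
From N: H=19, A=21 → choose H (19).
From H: A=1 → choose A (1).
NN route D → M → C → Y → N → H → A → D costs 49.
Optimal: D → M → A → H → N → Y → C → D costs 47 (by enumerating all 360 distinct tours).
Excess = 49 − 47 = 2.

Excess over optimum: 2 m.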